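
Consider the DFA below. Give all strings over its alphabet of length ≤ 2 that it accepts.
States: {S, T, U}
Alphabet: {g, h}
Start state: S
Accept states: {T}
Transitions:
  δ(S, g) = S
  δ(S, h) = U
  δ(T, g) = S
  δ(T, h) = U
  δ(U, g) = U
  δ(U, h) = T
hh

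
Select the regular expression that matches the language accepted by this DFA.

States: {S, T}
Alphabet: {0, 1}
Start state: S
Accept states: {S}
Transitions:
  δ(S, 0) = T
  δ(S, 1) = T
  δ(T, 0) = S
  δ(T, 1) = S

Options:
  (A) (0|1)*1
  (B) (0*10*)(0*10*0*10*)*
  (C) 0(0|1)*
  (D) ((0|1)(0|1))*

Check each option against the DFA on short strings; one disagreement eliminates an option:
  (A) (0|1)*1: on ε the DFA stays in S and accepts (S ∈ Accept), but the regex does not match it → eliminate
  (B) (0*10*)(0*10*0*10*)*: on ε the DFA stays in S and accepts (S ∈ Accept), but the regex does not match it → eliminate
  (C) 0(0|1)*: on ε the DFA stays in S and accepts (S ∈ Accept), but the regex does not match it → eliminate
  (D) ((0|1)(0|1))*: agrees with the DFA on every string of length ≤ 6
Only (D) is consistent with the DFA.
(D) ((0|1)(0|1))*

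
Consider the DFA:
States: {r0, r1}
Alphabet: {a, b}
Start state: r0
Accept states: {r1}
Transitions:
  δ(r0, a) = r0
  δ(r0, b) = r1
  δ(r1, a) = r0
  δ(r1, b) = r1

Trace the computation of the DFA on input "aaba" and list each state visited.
read 'a': r0 → r0
  read 'a': r0 → r0
  read 'b': r0 → r1
  read 'a': r1 → r0
r0 -> r0 -> r0 -> r1 -> r0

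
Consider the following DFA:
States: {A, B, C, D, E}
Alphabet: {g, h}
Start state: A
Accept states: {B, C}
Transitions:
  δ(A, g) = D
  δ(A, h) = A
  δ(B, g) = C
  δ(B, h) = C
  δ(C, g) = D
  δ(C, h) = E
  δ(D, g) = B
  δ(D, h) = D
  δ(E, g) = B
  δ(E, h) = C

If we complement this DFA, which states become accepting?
Complement accept states = All states \ Original accept states
= {A, B, C, D, E} \ {B, C}
{A, D, E}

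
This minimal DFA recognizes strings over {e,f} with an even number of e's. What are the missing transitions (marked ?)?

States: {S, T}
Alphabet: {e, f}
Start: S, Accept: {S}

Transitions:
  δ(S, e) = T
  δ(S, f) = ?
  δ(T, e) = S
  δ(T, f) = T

From the language and accept set, identify what each state tracks — S: even number of e's so far; T: odd number of e's so far.
Each missing δ(q, a) is the state matching the new tracked value after reading a.
δ(S, f) = S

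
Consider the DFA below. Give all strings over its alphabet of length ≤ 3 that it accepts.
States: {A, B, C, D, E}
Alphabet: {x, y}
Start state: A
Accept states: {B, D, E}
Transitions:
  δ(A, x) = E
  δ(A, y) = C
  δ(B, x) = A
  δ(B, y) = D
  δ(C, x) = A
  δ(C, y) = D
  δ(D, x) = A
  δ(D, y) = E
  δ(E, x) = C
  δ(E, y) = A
x, yy, xxy, xyx, yxx, yyy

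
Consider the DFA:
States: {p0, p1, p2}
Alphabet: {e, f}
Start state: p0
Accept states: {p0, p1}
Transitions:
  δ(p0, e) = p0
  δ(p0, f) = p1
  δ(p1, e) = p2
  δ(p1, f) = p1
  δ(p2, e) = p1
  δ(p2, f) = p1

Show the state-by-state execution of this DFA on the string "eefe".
read 'e': p0 → p0
  read 'e': p0 → p0
  read 'f': p0 → p1
  read 'e': p1 → p2
p0 -> p0 -> p0 -> p1 -> p2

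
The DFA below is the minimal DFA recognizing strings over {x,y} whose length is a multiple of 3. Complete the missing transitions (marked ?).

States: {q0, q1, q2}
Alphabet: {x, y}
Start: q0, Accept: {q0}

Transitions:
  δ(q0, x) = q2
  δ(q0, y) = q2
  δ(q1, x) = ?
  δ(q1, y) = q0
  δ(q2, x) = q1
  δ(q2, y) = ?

From the language and accept set, identify what each state tracks — q0: length ≡ 0 (mod 3); q1: length ≡ 2 (mod 3); q2: length ≡ 1 (mod 3).
Each missing δ(q, a) is the state matching the new tracked value after reading a.
δ(q1, x) = q0; δ(q2, y) = q1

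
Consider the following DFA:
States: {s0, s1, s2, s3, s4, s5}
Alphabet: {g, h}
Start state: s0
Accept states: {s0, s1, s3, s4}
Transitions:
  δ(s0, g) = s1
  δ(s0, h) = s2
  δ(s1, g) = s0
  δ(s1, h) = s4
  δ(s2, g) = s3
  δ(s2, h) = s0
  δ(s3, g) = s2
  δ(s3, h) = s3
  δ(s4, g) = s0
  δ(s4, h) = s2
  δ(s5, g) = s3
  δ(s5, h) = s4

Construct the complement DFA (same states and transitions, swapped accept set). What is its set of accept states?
Complement accept states = All states \ Original accept states
= {s0, s1, s2, s3, s4, s5} \ {s0, s1, s3, s4}
{s2, s5}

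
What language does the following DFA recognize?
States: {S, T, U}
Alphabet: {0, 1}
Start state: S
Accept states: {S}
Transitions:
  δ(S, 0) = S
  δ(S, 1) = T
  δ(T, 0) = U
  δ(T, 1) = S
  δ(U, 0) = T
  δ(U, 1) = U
Testing a few strings:
  '0' → accept
  '0101' → reject
  '1' → reject
  '001' → reject
State roles: S=value ≡ 0 (mod 3); T=value ≡ 1 (mod 3); U=value ≡ 2 (mod 3)
All binary strings representing a multiple of 3 (read in base 2; leading zeros allowed and ε counts as 0)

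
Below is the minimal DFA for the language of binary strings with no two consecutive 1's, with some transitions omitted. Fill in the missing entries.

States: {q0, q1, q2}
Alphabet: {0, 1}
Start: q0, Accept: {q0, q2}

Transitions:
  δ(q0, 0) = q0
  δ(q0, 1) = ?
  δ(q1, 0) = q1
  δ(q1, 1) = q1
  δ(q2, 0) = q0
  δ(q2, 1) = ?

From the language and accept set, identify what each state tracks — q0: last symbol not 1 (ok); q1: saw 11 (dead); q2: last symbol 1 (ok).
Each missing δ(q, a) is the state matching the new tracked value after reading a.
δ(q0, 1) = q2; δ(q2, 1) = q1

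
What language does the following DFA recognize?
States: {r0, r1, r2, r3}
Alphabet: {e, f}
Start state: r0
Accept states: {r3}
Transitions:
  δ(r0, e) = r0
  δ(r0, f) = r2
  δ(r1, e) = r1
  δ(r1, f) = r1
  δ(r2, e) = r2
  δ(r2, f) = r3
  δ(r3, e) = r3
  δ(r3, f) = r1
Testing a few strings:
  'ffee' → accept
  'e' → reject
  'fe' → reject
  'f' → reject
State roles: r0=zero f's; r1=≥ three f's (dead); r2=one f; r3=two f's
All strings over {e,f} containing exactly two f's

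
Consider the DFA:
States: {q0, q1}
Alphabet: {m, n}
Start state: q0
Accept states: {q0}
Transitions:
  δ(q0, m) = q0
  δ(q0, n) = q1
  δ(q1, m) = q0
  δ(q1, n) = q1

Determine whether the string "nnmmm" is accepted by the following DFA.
Processing string "nnmmm":
  q0 --n--> q1
  q1 --n--> q1
  q1 --m--> q0
  q0 --m--> q0
  q0 --m--> q0
Final state: q0
Accept states: {q0}
Yes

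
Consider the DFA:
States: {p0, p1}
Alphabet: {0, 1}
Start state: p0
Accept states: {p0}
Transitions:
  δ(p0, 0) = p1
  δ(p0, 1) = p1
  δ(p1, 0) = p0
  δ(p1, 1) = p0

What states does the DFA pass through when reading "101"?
read '1': p0 → p1
  read '0': p1 → p0
  read '1': p0 → p1
p0 -> p1 -> p0 -> p1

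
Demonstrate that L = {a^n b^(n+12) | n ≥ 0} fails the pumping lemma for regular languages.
Assume L is regular with pumping length p. Idea: pumping the a-block breaks the fixed offset of 12.
Choose s = a^p b^(p+12) ∈ L. By the pumping lemma, s = xyz with |xy| ≤ p, |y| > 0, so y = a^k with k ≥ 1. Then xy²z = a^(p+k) b^(p+12). For this to be in L we would need p+12 = (p+k)+12, i.e. k = 0, contradicting k ≥ 1. So xy²z ∉ L.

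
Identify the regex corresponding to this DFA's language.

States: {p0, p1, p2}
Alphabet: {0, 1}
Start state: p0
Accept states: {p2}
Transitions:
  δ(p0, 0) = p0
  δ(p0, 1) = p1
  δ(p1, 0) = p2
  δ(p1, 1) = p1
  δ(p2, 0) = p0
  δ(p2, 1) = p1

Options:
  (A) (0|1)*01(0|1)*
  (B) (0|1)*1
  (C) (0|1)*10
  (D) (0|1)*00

Check each option against the DFA on short strings; one disagreement eliminates an option:
  (A) (0|1)*01(0|1)*: on '01' the DFA goes p0 → p0 → p1 and rejects (p1 ∉ Accept), but the regex matches it → eliminate
  (B) (0|1)*1: on '1' the DFA goes p0 → p1 and rejects (p1 ∉ Accept), but the regex matches it → eliminate
  (C) (0|1)*10: agrees with the DFA on every string of length ≤ 6
  (D) (0|1)*00: on '00' the DFA goes p0 → p0 → p0 and rejects (p0 ∉ Accept), but the regex matches it → eliminate
Only (C) is consistent with the DFA.
(C) (0|1)*10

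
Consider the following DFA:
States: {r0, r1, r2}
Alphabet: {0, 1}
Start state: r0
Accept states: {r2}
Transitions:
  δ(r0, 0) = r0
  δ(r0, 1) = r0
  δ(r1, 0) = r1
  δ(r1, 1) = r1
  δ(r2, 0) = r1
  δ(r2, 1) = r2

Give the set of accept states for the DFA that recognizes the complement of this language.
Complement accept states = All states \ Original accept states
= {r0, r1, r2} \ {r2}
{r0, r1}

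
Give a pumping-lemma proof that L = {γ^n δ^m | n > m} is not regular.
Assume L is regular with pumping length p. Idea: pumping down the γ-block drops the γ-count to at most the δ-count.
Choose s = γ^(p+1) δ^p ∈ L (|s| = 2p+1 ≥ p). By the pumping lemma, s = xyz with |xy| ≤ p, |y| > 0, so y = γ^k with k ≥ 1. Take i = 0: xz = γ^(p+1−k) δ^p. Since k ≥ 1, p+1−k ≤ p, so the number of γ's is no longer strictly greater than the number of δ's, hence xz ∉ L.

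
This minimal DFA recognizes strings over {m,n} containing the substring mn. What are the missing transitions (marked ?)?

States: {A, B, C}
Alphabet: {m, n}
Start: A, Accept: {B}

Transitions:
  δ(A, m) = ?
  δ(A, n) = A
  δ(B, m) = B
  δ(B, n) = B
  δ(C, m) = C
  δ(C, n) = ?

From the language and accept set, identify what each state tracks — A: no m seen yet; B: substring mn seen; C: seen a m, waiting for n.
Each missing δ(q, a) is the state matching the new tracked value after reading a.
δ(A, m) = C; δ(C, n) = B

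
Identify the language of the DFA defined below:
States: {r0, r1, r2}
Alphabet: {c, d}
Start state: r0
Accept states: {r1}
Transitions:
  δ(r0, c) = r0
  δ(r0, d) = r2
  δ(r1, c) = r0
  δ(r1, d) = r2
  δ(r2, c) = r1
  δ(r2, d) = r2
Testing a few strings:
  'dccd' → reject
  'cdcd' → reject
  'c' → reject
  'd' → reject
State roles: r0=no suffix match; r1=suffix is dc; r2=one trailing d
All strings over {c,d} ending with dc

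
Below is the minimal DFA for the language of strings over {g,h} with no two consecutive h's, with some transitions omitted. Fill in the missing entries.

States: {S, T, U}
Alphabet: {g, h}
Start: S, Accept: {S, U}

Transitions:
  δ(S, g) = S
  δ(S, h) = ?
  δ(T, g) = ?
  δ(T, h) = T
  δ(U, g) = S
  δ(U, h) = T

From the language and accept set, identify what each state tracks — S: last symbol not h (ok); T: saw hh (dead); U: last symbol h (ok).
Each missing δ(q, a) is the state matching the new tracked value after reading a.
δ(S, h) = U; δ(T, g) = T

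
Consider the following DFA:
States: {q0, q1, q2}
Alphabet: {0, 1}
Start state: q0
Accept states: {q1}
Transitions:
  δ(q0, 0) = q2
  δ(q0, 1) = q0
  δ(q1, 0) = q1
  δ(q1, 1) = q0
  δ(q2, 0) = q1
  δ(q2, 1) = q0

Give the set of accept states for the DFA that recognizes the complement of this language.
Complement accept states = All states \ Original accept states
= {q0, q1, q2} \ {q1}
{q0, q2}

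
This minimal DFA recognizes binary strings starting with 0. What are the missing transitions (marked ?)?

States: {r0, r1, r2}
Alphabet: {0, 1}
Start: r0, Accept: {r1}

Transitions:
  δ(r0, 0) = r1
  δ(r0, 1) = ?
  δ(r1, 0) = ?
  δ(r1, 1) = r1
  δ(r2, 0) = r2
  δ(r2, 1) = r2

From the language and accept set, identify what each state tracks — r0: no input read; r1: started with 0; r2: started with 1 (dead).
Each missing δ(q, a) is the state matching the new tracked value after reading a.
δ(r0, 1) = r2; δ(r1, 0) = r1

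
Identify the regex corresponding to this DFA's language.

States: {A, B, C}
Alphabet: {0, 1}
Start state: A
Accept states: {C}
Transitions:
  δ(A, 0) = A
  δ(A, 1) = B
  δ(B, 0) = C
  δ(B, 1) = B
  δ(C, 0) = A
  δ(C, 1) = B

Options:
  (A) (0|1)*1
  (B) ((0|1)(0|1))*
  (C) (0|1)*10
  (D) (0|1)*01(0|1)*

Check each option against the DFA on short strings; one disagreement eliminates an option:
  (A) (0|1)*1: on '1' the DFA goes A → B and rejects (B ∉ Accept), but the regex matches it → eliminate
  (B) ((0|1)(0|1))*: on ε the DFA stays in A and rejects (A ∉ Accept), but the regex matches it → eliminate
  (C) (0|1)*10: agrees with the DFA on every string of length ≤ 6
  (D) (0|1)*01(0|1)*: on '01' the DFA goes A → A → B and rejects (B ∉ Accept), but the regex matches it → eliminate
Only (C) is consistent with the DFA.
(C) (0|1)*10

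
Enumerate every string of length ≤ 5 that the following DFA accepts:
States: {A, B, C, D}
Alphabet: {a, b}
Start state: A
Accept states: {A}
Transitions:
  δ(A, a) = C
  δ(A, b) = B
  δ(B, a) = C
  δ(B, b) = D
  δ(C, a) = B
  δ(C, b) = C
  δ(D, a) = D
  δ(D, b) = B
ε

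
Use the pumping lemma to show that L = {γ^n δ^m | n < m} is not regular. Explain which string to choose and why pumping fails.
Assume L is regular with pumping length p. Idea: pumping up the γ-block makes the γ-count reach the δ-count.
Choose s = γ^p δ^(p+1) ∈ L. By the pumping lemma, s = xyz with |xy| ≤ p, |y| > 0, so y = γ^k with k ≥ 1. Then xy²z = γ^(p+k) δ^(p+1). Since p+k ≥ p+1, the number of γ's is no longer strictly less than the number of δ's, so xy²z ∉ L.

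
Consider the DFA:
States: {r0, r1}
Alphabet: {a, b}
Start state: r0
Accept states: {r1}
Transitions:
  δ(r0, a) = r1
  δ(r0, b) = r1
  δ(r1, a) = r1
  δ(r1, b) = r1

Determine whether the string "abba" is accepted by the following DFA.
Processing string "abba":
  r0 --a--> r1
  r1 --b--> r1
  r1 --b--> r1
  r1 --a--> r1
Final state: r1
Accept states: {r1}
Yes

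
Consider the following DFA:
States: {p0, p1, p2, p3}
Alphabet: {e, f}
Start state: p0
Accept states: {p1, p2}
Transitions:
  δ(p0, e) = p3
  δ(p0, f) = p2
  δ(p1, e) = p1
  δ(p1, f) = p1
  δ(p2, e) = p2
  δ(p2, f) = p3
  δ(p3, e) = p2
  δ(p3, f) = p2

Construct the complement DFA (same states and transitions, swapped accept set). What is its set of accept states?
Complement accept states = All states \ Original accept states
= {p0, p1, p2, p3} \ {p1, p2}
{p0, p3}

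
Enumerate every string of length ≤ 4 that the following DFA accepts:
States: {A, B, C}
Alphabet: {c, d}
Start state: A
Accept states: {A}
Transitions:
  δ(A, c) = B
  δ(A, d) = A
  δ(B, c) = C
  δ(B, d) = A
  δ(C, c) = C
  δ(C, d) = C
ε, d, cd, dd, cdd, dcd, ddd, cdcd, cddd, dcdd, ddcd, dddd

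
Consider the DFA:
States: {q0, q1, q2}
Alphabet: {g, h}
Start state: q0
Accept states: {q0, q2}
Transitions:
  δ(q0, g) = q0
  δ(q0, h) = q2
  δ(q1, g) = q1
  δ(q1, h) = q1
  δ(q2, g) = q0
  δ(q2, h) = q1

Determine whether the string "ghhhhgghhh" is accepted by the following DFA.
Processing string "ghhhhgghhh":
  q0 --g--> q0
  q0 --h--> q2
  q2 --h--> q1
  q1 --h--> q1
  q1 --h--> q1
  q1 --g--> q1
  q1 --g--> q1
  q1 --h--> q1
  q1 --h--> q1
  q1 --h--> q1
Final state: q1
Accept states: {q0, q2}
No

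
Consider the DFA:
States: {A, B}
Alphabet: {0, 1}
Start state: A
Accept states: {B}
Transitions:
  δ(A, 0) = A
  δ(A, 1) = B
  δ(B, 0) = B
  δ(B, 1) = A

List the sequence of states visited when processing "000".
read '0': A → A
  read '0': A → A
  read '0': A → A
A -> A -> A -> A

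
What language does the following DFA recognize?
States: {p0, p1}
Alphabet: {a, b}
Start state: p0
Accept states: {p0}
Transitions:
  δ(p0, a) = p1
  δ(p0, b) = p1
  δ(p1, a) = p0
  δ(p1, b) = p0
Testing a few strings:
  'aa' → accept
  'b' → reject
  'a' → reject
  'aaa' → reject
State roles: p0=even length so far; p1=odd length so far
All strings over {a,b} of even length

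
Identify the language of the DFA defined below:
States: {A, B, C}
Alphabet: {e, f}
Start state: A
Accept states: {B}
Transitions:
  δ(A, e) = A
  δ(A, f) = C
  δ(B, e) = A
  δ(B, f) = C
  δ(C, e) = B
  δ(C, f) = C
Testing a few strings:
  'f' → reject
  'e' → reject
  'ffe' → accept
  'ef' → reject
State roles: A=no suffix match; B=suffix is fe; C=one trailing f
All strings over {e,f} ending with fe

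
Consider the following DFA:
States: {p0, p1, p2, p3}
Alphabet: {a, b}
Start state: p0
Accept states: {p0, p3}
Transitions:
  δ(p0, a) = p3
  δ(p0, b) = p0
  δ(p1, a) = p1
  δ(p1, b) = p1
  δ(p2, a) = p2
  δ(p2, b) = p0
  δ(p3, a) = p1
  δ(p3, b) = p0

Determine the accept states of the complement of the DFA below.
Complement accept states = All states \ Original accept states
= {p0, p1, p2, p3} \ {p0, p3}
{p1, p2}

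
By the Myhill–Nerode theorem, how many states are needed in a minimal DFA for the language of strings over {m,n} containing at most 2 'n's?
By Myhill–Nerode, count the distinguishable equivalence classes: 4 classes — having seen 0, 1, 2, or >2 copies of 'n'; counts 0 through 2 are accepting and >2 is dead.
4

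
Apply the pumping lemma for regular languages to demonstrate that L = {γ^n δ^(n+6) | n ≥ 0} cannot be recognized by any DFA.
Assume L is regular with pumping length p. Idea: pumping the γ-block breaks the fixed offset of 6.
Choose s = γ^p δ^(p+6) ∈ L. By the pumping lemma, s = xyz with |xy| ≤ p, |y| > 0, so y = γ^k with k ≥ 1. Then xy²z = γ^(p+k) δ^(p+6). For this to be in L we would need p+6 = (p+k)+6, i.e. k = 0, contradicting k ≥ 1. So xy²z ∉ L.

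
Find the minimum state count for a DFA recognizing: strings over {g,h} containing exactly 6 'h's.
By Myhill–Nerode, count the distinguishable equivalence classes: 8 classes — having seen 0, 1, …, 6, or >6 copies of 'h'; the count-6 class is the only accepting one and >6 is dead.
8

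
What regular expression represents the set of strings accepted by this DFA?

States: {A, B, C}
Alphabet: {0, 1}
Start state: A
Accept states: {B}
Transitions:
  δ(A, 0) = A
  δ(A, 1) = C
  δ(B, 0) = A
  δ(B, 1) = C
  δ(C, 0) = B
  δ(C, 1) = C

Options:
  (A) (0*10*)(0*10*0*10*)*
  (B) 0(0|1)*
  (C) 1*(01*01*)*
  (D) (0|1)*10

Check each option against the DFA on short strings; one disagreement eliminates an option:
  (A) (0*10*)(0*10*0*10*)*: on '1' the DFA goes A → C and rejects (C ∉ Accept), but the regex matches it → eliminate
  (B) 0(0|1)*: on '0' the DFA goes A → A and rejects (A ∉ Accept), but the regex matches it → eliminate
  (C) 1*(01*01*)*: on ε the DFA stays in A and rejects (A ∉ Accept), but the regex matches it → eliminate
  (D) (0|1)*10: agrees with the DFA on every string of length ≤ 6
Only (D) is consistent with the DFA.
(D) (0|1)*10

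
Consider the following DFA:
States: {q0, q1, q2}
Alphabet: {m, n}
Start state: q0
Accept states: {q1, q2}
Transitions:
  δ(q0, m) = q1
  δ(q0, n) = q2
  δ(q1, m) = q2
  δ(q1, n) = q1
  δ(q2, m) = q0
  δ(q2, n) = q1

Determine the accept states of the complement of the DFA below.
Complement accept states = All states \ Original accept states
= {q0, q1, q2} \ {q1, q2}
{q0}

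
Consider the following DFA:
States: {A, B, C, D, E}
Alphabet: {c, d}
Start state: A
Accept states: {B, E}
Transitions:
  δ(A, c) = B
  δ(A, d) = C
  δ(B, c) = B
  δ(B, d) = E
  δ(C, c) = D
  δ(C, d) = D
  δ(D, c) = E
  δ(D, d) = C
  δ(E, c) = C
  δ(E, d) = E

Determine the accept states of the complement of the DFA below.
Complement accept states = All states \ Original accept states
= {A, B, C, D, E} \ {B, E}
{A, C, D}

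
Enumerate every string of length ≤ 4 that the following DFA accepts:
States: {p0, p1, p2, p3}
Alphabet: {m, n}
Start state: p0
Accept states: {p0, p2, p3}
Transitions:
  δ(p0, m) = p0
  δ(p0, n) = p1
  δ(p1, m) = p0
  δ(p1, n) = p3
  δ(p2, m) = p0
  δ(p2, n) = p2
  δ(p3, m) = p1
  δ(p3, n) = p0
ε, m, mm, nm, nn, mmm, mnm, mnn, nmm, nnn, mmmm, mmnm, mmnn, mnmm, mnnn, nmmm, nmnm, nmnn, nnmm, nnmn, nnnm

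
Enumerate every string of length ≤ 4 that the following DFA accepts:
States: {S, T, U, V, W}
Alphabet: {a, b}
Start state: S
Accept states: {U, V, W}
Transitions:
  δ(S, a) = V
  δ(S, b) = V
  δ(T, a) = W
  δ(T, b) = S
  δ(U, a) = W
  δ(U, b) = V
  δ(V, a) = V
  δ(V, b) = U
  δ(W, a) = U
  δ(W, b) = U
a, b, aa, ab, ba, bb, aaa, aab, aba, abb, baa, bab, bba, bbb, aaaa, aaab, aaba, aabb, abaa, abab, abba, abbb, baaa, baab, baba, babb, bbaa, bbab, bbba, bbbb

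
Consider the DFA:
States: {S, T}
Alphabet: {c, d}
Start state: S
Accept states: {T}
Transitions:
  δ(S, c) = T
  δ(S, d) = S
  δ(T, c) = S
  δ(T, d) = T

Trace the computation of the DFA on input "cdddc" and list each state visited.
read 'c': S → T
  read 'd': T → T
  read 'd': T → T
  read 'd': T → T
  read 'c': T → S
S -> T -> T -> T -> T -> S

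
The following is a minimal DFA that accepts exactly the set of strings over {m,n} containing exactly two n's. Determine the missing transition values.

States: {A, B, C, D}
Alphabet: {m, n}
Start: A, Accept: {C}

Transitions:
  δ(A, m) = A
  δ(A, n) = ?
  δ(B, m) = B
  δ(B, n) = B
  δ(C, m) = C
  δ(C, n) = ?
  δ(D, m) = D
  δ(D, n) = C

From the language and accept set, identify what each state tracks — A: zero n's; B: ≥ three n's (dead); C: two n's; D: one n.
Each missing δ(q, a) is the state matching the new tracked value after reading a.
δ(A, n) = D; δ(C, n) = B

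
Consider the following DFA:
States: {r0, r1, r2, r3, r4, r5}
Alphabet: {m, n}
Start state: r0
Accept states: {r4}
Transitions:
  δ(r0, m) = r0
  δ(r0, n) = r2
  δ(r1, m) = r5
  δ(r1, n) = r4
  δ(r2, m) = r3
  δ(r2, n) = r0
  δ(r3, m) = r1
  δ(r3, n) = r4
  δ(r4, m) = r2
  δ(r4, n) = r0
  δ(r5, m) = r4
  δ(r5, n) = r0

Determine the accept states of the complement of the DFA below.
Complement accept states = All states \ Original accept states
= {r0, r1, r2, r3, r4, r5} \ {r4}
{r0, r1, r2, r3, r5}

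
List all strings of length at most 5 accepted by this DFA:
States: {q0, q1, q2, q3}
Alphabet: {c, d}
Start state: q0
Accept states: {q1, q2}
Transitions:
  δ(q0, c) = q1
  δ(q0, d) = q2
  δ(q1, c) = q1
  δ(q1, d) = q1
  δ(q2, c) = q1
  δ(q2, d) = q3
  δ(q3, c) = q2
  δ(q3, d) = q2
c, d, cc, cd, dc, ccc, ccd, cdc, cdd, dcc, dcd, ddc, ddd, cccc, cccd, ccdc, ccdd, cdcc, cdcd, cddc, cddd, dccc, dccd, dcdc, dcdd, ddcc, dddc, ccccc, ccccd, cccdc, cccdd, ccdcc, ccdcd, ccddc, ccddd, cdccc, cdccd, cdcdc, cdcdd, cddcc, cddcd, cdddc, cdddd, dcccc, dcccd, dccdc, dccdd, dcdcc, dcdcd, dcddc, dcddd, ddccc, ddccd, ddcdc, ddcdd, dddcc, dddcd, ddddc, ddddd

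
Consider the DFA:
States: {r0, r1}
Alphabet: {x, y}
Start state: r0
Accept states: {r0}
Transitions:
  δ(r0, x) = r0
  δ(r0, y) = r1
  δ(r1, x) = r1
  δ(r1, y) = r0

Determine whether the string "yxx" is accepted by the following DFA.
Processing string "yxx":
  r0 --y--> r1
  r1 --x--> r1
  r1 --x--> r1
Final state: r1
Accept states: {r0}
No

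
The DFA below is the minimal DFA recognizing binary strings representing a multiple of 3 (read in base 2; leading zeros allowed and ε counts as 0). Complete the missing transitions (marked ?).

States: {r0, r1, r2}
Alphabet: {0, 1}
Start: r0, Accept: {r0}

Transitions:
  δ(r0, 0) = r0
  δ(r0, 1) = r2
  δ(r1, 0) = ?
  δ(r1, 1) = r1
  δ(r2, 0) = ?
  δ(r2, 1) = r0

From the language and accept set, identify what each state tracks — r0: value ≡ 0 (mod 3); r1: value ≡ 2 (mod 3); r2: value ≡ 1 (mod 3).
Each missing δ(q, a) is the state matching the new tracked value after reading a.
δ(r1, 0) = r2; δ(r2, 0) = r1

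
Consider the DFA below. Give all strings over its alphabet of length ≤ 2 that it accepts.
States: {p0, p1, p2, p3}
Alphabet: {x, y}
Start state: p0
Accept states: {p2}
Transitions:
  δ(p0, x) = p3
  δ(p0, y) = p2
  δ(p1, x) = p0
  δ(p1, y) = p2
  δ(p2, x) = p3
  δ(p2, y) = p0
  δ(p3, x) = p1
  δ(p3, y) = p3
y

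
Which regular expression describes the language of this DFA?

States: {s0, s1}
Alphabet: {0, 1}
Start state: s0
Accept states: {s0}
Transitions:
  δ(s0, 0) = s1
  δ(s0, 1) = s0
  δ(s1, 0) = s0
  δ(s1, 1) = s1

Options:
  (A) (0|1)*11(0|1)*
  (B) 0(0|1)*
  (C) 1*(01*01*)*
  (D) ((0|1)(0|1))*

Check each option against the DFA on short strings; one disagreement eliminates an option:
  (A) (0|1)*11(0|1)*: on ε the DFA stays in s0 and accepts (s0 ∈ Accept), but the regex does not match it → eliminate
  (B) 0(0|1)*: on ε the DFA stays in s0 and accepts (s0 ∈ Accept), but the regex does not match it → eliminate
  (C) 1*(01*01*)*: agrees with the DFA on every string of length ≤ 6
  (D) ((0|1)(0|1))*: on '1' the DFA goes s0 → s0 and accepts (s0 ∈ Accept), but the regex does not match it → eliminate
Only (C) is consistent with the DFA.
(C) 1*(01*01*)*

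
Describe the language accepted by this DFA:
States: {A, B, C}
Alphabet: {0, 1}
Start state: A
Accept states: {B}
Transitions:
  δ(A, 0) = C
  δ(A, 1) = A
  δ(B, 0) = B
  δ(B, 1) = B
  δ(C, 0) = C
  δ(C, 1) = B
Testing a few strings:
  '1' → reject
  '0' → reject
  '1101' → accept
  '100' → reject
State roles: A=no 0 seen yet; B=substring 01 seen; C=seen a 0, waiting for 1
All binary strings containing the substring 01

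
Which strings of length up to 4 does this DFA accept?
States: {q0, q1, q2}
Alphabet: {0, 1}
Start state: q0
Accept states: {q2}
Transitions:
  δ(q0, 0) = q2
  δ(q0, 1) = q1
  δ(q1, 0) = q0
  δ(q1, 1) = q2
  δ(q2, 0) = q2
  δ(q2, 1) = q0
0, 00, 11, 000, 010, 100, 110, 0000, 0010, 0100, 0111, 1000, 1011, 1100, 1110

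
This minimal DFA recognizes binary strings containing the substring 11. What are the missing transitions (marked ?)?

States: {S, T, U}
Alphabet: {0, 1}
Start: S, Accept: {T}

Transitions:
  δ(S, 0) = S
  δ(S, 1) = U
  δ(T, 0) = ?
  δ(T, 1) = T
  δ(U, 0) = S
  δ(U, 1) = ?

From the language and accept set, identify what each state tracks — S: no progress toward 11; T: substring 11 seen; U: one trailing 1.
Each missing δ(q, a) is the state matching the new tracked value after reading a.
δ(T, 0) = T; δ(U, 1) = T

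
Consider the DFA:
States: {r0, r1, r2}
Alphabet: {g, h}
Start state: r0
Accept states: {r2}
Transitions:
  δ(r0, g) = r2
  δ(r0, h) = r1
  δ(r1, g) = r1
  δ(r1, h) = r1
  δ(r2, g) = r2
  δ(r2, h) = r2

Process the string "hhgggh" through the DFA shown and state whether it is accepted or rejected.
Processing string "hhgggh":
  r0 --h--> r1
  r1 --h--> r1
  r1 --g--> r1
  r1 --g--> r1
  r1 --g--> r1
  r1 --h--> r1
Final state: r1
Accept states: {r2}
No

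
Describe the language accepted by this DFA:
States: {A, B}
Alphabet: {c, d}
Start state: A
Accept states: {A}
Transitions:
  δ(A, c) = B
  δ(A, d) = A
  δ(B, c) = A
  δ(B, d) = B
Testing a few strings:
  'cd' → reject
  'dd' → accept
  'd' → accept
  'ddc' → reject
State roles: A=even number of c's so far; B=odd number of c's so far
All strings over {c,d} with an even number of c's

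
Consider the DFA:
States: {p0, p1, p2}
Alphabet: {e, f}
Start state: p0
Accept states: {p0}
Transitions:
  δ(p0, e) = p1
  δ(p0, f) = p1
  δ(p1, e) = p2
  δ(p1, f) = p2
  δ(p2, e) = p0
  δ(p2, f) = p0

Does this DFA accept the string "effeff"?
Processing string "effeff":
  p0 --e--> p1
  p1 --f--> p2
  p2 --f--> p0
  p0 --e--> p1
  p1 --f--> p2
  p2 --f--> p0
Final state: p0
Accept states: {p0}
Yes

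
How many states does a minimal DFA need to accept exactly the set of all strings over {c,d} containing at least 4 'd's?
By Myhill–Nerode, count the distinguishable equivalence classes: 5 classes — having seen 0, 1, …, 3, or ≥4 copies of 'd'; any two classes i < j (j ≤ 4) are distinguished by the string d^(4−j), which takes class j to 4 copies (accepted) but leaves class i below 4 (rejected).
5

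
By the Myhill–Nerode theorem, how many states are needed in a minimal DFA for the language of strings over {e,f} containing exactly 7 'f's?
By Myhill–Nerode, count the distinguishable equivalence classes: 9 classes — having seen 0, 1, …, 7, or >7 copies of 'f'; the count-7 class is the only accepting one and >7 is dead.
9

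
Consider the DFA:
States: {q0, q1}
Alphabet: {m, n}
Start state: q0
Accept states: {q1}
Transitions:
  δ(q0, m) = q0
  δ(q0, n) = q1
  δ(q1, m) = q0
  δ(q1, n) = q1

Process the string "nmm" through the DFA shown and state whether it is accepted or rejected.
Processing string "nmm":
  q0 --n--> q1
  q1 --m--> q0
  q0 --m--> q0
Final state: q0
Accept states: {q1}
No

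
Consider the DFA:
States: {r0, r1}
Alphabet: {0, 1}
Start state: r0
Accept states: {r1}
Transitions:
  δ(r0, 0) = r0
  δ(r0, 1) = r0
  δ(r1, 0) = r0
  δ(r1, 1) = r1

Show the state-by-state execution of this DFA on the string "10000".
read '1': r0 → r0
  read '0': r0 → r0
  read '0': r0 → r0
  read '0': r0 → r0
  read '0': r0 → r0
r0 -> r0 -> r0 -> r0 -> r0 -> r0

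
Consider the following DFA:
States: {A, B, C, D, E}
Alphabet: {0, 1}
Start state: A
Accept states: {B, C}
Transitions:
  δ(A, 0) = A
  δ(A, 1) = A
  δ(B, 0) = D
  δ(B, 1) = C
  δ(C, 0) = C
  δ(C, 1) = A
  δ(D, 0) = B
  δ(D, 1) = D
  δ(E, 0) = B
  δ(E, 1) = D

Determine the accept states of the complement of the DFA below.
Complement accept states = All states \ Original accept states
= {A, B, C, D, E} \ {B, C}
{A, D, E}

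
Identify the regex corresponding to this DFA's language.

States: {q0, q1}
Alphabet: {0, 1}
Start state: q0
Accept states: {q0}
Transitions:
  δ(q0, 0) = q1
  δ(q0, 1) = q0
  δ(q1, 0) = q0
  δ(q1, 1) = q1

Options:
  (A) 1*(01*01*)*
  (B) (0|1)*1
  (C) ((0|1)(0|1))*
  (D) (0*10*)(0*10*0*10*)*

Check each option against the DFA on short strings; one disagreement eliminates an option:
  (A) 1*(01*01*)*: agrees with the DFA on every string of length ≤ 6
  (B) (0|1)*1: on ε the DFA stays in q0 and accepts (q0 ∈ Accept), but the regex does not match it → eliminate
  (C) ((0|1)(0|1))*: on '1' the DFA goes q0 → q0 and accepts (q0 ∈ Accept), but the regex does not match it → eliminate
  (D) (0*10*)(0*10*0*10*)*: on ε the DFA stays in q0 and accepts (q0 ∈ Accept), but the regex does not match it → eliminate
Only (A) is consistent with the DFA.
(A) 1*(01*01*)*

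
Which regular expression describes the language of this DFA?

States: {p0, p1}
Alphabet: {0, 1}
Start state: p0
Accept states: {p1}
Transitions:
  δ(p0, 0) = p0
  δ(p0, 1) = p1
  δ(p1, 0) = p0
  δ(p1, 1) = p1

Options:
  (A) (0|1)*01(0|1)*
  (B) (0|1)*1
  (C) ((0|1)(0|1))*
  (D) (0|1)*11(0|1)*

Check each option against the DFA on short strings; one disagreement eliminates an option:
  (A) (0|1)*01(0|1)*: on '1' the DFA goes p0 → p1 and accepts (p1 ∈ Accept), but the regex does not match it → eliminate
  (B) (0|1)*1: agrees with the DFA on every string of length ≤ 6
  (C) ((0|1)(0|1))*: on ε the DFA stays in p0 and rejects (p0 ∉ Accept), but the regex matches it → eliminate
  (D) (0|1)*11(0|1)*: on '1' the DFA goes p0 → p1 and accepts (p1 ∈ Accept), but the regex does not match it → eliminate
Only (B) is consistent with the DFA.
(B) (0|1)*1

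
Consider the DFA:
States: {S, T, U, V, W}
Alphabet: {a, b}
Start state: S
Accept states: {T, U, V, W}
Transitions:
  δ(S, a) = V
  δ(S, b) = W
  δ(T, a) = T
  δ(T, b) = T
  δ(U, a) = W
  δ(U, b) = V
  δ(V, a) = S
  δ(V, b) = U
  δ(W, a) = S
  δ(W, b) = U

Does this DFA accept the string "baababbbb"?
Processing string "baababbbb":
  S --b--> W
  W --a--> S
  S --a--> V
  V --b--> U
  U --a--> W
  W --b--> U
  U --b--> V
  V --b--> U
  U --b--> V
Final state: V
Accept states: {T, U, V, W}
Yes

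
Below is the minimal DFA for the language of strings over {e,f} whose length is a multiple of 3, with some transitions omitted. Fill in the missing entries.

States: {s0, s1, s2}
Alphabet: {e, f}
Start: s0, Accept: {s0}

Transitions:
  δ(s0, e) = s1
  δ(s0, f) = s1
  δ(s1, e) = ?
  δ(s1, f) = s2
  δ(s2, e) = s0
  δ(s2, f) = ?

From the language and accept set, identify what each state tracks — s0: length ≡ 0 (mod 3); s1: length ≡ 1 (mod 3); s2: length ≡ 2 (mod 3).
Each missing δ(q, a) is the state matching the new tracked value after reading a.
δ(s1, e) = s2; δ(s2, f) = s0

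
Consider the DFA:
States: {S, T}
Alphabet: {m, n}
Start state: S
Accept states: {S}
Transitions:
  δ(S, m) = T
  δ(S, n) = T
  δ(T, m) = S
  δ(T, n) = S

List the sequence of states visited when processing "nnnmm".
read 'n': S → T
  read 'n': T → S
  read 'n': S → T
  read 'm': T → S
  read 'm': S → T
S -> T -> S -> T -> S -> T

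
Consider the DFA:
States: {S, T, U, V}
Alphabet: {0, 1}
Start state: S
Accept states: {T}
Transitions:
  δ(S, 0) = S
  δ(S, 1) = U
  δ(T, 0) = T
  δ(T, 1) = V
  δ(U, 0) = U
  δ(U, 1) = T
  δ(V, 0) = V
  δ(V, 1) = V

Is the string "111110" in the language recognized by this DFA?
Processing string "111110":
  S --1--> U
  U --1--> T
  T --1--> V
  V --1--> V
  V --1--> V
  V --0--> V
Final state: V
Accept states: {T}
No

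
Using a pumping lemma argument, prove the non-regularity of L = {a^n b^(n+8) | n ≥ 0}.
Assume L is regular with pumping length p. Idea: pumping the a-block breaks the fixed offset of 8.
Choose s = a^p b^(p+8) ∈ L. By the pumping lemma, s = xyz with |xy| ≤ p, |y| > 0, so y = a^k with k ≥ 1. Then xy²z = a^(p+k) b^(p+8). For this to be in L we would need p+8 = (p+k)+8, i.e. k = 0, contradicting k ≥ 1. So xy²z ∉ L.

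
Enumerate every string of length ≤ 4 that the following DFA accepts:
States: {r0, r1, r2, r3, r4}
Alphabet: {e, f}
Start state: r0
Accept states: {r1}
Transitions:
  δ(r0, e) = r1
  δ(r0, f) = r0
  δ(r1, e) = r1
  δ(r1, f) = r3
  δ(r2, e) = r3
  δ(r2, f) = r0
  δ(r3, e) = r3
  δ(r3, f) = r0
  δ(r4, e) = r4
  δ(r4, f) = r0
e, ee, fe, eee, fee, ffe, eeee, effe, feee, ffee, fffe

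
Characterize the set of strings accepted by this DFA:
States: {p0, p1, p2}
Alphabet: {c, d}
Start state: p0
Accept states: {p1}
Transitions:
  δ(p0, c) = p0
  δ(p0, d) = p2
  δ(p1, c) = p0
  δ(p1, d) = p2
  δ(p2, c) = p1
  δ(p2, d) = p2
Testing a few strings:
  'ddd' → reject
  'd' → reject
  'cccd' → reject
  'dc' → accept
State roles: p0=no suffix match; p1=suffix is dc; p2=one trailing d
All strings over {c,d} ending with dc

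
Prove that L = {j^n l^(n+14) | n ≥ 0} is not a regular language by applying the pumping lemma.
Assume L is regular with pumping length p. Idea: pumping the j-block breaks the fixed offset of 14.
Choose s = j^p l^(p+14) ∈ L. By the pumping lemma, s = xyz with |xy| ≤ p, |y| > 0, so y = j^k with k ≥ 1. Then xy²z = j^(p+k) l^(p+14). For this to be in L we would need p+14 = (p+k)+14, i.e. k = 0, contradicting k ≥ 1. So xy²z ∉ L.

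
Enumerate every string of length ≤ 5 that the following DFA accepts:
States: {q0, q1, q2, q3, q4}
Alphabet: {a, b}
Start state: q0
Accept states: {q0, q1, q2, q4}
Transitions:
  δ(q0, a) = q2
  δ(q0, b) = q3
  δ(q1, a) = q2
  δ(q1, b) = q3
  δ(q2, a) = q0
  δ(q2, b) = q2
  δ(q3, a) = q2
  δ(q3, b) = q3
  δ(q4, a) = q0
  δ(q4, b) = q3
ε, a, aa, ab, ba, aaa, aba, abb, baa, bab, bba, aaaa, aaab, aaba, abaa, abba, abbb, baaa, baba, babb, bbaa, bbab, bbba, aaaaa, aaaba, aaabb, aabaa, aabab, aabba, abaaa, abaab, ababa, abbaa, abbba, abbbb, baaaa, baaab, baaba, babaa, babba, babbb, bbaaa, bbaba, bbabb, bbbaa, bbbab, bbbba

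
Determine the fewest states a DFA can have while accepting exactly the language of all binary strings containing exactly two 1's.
By Myhill–Nerode, count the distinguishable equivalence classes: four classes — 0, 1, 2, or ≥3 1's seen.
4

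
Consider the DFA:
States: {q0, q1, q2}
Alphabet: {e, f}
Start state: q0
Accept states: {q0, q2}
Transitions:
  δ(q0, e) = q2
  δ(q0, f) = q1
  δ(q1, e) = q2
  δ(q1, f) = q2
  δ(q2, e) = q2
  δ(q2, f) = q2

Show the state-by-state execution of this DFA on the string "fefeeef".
read 'f': q0 → q1
  read 'e': q1 → q2
  read 'f': q2 → q2
  read 'e': q2 → q2
  read 'e': q2 → q2
  read 'e': q2 → q2
  read 'f': q2 → q2
q0 -> q1 -> q2 -> q2 -> q2 -> q2 -> q2 -> q2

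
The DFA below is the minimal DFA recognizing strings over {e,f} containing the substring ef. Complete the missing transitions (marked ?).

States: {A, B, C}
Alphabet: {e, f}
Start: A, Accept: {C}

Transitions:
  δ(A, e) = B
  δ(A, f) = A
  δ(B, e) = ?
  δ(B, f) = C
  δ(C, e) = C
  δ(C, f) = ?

From the language and accept set, identify what each state tracks — A: no e seen yet; B: seen a e, waiting for f; C: substring ef seen.
Each missing δ(q, a) is the state matching the new tracked value after reading a.
δ(B, e) = B; δ(C, f) = C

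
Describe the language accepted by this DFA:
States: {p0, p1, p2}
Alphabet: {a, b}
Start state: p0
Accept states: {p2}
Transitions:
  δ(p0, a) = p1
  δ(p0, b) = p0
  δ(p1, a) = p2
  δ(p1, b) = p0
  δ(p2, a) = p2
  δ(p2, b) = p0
Testing a few strings:
  'abaa' → accept
  'a' → reject
  'b' → reject
  'abb' → reject
State roles: p0=last symbol not a; p1=one trailing a; p2=two trailing a's
All strings over {a,b} ending with aa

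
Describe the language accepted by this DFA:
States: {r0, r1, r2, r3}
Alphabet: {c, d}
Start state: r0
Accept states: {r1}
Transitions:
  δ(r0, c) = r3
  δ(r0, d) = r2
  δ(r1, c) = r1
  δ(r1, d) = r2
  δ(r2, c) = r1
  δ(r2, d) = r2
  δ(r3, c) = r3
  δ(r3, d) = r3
Testing a few strings:
  'ccd' → reject
  'd' → reject
  'c' → reject
  'ddcc' → accept
State roles: r0=no input read; r1=started with d, last symbol c; r2=started with d, last symbol d; r3=started with c (dead)
All strings over {c,d} that start with d and end with c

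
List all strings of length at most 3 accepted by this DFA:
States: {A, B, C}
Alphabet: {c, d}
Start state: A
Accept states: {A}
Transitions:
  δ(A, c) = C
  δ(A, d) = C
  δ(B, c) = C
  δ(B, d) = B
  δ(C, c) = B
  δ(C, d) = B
ε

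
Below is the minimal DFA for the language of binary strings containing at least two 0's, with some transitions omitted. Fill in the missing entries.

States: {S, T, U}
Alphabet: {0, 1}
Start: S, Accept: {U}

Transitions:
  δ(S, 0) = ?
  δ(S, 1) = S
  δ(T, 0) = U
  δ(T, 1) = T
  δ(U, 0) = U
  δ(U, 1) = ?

From the language and accept set, identify what each state tracks — S: zero 0's seen; T: one 0 seen; U: ≥ two 0's seen.
Each missing δ(q, a) is the state matching the new tracked value after reading a.
δ(S, 0) = T; δ(U, 1) = U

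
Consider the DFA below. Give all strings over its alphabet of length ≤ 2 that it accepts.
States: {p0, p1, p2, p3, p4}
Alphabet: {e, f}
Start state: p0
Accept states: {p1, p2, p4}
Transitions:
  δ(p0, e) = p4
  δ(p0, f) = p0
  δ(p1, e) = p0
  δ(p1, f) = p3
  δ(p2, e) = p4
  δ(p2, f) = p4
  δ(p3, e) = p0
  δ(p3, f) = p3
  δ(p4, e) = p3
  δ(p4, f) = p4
e, ef, fe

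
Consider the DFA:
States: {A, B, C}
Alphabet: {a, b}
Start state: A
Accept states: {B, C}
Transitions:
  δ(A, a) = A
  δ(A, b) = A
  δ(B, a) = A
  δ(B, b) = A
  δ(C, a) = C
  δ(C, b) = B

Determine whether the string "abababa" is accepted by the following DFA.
Processing string "abababa":
  A --a--> A
  A --b--> A
  A --a--> A
  A --b--> A
  A --a--> A
  A --b--> A
  A --a--> A
Final state: A
Accept states: {B, C}
No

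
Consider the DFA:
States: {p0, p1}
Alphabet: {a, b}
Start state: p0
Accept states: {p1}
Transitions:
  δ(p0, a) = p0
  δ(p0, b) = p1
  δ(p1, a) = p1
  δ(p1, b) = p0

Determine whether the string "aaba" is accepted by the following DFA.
Processing string "aaba":
  p0 --a--> p0
  p0 --a--> p0
  p0 --b--> p1
  p1 --a--> p1
Final state: p1
Accept states: {p1}
Yes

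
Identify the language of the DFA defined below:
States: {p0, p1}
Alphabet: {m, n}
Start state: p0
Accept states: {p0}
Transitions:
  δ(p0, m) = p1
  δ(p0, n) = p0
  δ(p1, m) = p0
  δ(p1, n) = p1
Testing a few strings:
  'mn' → reject
  'nn' → accept
  'mm' → accept
  'mnn' → reject
State roles: p0=even number of m's so far; p1=odd number of m's so far
All strings over {m,n} with an even number of m's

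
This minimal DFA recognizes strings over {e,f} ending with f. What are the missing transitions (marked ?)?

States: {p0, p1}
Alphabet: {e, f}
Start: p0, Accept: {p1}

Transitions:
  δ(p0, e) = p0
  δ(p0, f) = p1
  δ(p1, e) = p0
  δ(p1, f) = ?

From the language and accept set, identify what each state tracks — p0: last symbol not f; p1: last symbol is f.
Each missing δ(q, a) is the state matching the new tracked value after reading a.
δ(p1, f) = p1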